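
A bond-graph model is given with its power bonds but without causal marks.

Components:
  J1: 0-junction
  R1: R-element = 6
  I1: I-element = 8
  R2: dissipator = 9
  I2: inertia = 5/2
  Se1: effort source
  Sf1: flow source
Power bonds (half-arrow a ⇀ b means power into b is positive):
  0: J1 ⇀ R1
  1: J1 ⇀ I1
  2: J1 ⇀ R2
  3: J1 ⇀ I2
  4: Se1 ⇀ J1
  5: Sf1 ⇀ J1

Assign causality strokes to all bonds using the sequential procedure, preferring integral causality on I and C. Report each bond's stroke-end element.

bond 4 |J1  (source Se1 imposes e)
bond 5 |Sf1  (source Sf1 imposes f)
bond 0 |R1  (J1 effort already set via bond 4)
bond 1 |I1  (J1 effort already set via bond 4)
bond 2 |R2  (J1 effort already set via bond 4)
bond 3 |I2  (common-e at J1 fixed by 4)

β0 |R1
β1 |I1
β2 |R2
β3 |I2
β4 |J1
β5 |Sf1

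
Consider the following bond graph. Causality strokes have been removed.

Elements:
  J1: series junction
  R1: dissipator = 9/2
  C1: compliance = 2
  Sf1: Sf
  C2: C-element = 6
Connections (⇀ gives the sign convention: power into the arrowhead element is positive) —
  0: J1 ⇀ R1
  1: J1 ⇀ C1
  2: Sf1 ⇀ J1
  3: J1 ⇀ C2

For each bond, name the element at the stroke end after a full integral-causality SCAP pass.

b2 stroke→Sf1  (source Sf1 imposes f)
b0 stroke→J1  (J1: bond 2 brought flow, rest push out)
b1 stroke→J1  (1-jn J1 has f-setter on 2)
b3 stroke→J1  (J1 flow already set via bond 2)

b0 stroke at J1
b1 stroke at J1
b2 stroke at Sf1
b3 stroke at J1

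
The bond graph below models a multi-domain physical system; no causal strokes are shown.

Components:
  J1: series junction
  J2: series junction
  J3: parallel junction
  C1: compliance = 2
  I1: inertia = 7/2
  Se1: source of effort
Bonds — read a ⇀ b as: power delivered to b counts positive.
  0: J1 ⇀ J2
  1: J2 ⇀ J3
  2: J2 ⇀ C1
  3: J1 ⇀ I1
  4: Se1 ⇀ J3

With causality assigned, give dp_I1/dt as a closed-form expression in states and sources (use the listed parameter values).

dp_I1/dt = -E_Se1 - q_C1/2

#4 →J3  (source Se1 imposes e)
#1 →J2  (common-e at J3 fixed by 4)
#2 →J2  (prefer integral on C1)
#0 →J1  (J2 needs exactly one f-in)
#3 →I1  (only one flow-in slot at J1)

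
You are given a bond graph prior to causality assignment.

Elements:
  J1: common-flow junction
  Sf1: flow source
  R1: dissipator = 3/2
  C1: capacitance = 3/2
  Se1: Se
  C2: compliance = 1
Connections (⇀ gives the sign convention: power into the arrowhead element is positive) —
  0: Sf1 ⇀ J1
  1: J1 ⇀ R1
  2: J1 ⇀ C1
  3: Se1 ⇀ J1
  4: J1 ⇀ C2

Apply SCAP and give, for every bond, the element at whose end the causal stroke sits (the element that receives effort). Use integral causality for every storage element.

bond 0 stroke→Sf1
bond 1 stroke→J1
bond 2 stroke→J1
bond 3 stroke→J1
bond 4 stroke→J1

bond 0 stroke→Sf1  (source Sf1 imposes f)
bond 3 stroke→J1  (Se1: effort source, stroke at far end)
bond 1 stroke→J1  (J1: bond 0 brought flow, rest push out)
bond 2 stroke→J1  (J1: bond 0 brought flow, rest push out)
bond 4 stroke→J1  (J1 flow already set via bond 0)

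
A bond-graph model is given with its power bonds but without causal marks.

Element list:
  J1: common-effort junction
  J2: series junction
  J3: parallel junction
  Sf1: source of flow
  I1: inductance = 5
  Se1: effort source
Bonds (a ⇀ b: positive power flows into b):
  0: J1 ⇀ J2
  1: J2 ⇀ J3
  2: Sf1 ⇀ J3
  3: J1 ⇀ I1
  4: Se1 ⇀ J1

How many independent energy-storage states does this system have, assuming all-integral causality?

1  (I1 all integral)

bond 2 stroke at Sf1  (Sf1: flow source, stroke at near end)
bond 4 stroke at J1  (Se1 (Se) sets effort on bond)
bond 0 stroke at J2  (common-e at J1 fixed by 4)
bond 3 stroke at I1  (J1 effort already set via bond 4)
bond 1 stroke at J3  (only one flow-in slot at J2)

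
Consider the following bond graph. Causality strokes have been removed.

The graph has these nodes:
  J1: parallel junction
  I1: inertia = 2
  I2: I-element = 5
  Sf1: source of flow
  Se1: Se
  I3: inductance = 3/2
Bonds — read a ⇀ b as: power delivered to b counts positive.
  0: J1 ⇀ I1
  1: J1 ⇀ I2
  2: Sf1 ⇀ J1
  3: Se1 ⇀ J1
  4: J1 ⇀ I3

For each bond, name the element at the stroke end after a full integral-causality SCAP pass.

b2 |Sf1  (Sf1: flow source, stroke at near end)
b3 |J1  (Se1: effort source, stroke at far end)
b0 |I1  (common-e at J1 fixed by 3)
b1 |I2  (common-e at J1 fixed by 3)
b4 |I3  (0-jn J1 has e-setter on 3)

#0 →I1
#1 →I2
#2 →Sf1
#3 →J1
#4 →I3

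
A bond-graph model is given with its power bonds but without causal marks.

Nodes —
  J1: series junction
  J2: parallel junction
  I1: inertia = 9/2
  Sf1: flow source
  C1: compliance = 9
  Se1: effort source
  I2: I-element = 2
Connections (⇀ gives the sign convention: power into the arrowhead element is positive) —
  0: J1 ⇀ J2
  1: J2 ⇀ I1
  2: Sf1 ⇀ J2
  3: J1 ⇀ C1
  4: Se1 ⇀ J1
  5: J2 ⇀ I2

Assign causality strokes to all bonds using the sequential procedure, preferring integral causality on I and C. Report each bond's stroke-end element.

bond 2 |Sf1  (Sf1 fixes flow; stroke at Sf1)
bond 4 |J1  (source Se1 imposes e)
bond 1 |I1  (prefer integral on I1)
bond 3 |J1  (prefer integral on C1)
bond 0 |J2  (J1 needs exactly one f-in)
bond 5 |I2  (J2 effort already set via bond 0)

b0 |J2
b1 |I1
b2 |Sf1
b3 |J1
b4 |J1
b5 |I2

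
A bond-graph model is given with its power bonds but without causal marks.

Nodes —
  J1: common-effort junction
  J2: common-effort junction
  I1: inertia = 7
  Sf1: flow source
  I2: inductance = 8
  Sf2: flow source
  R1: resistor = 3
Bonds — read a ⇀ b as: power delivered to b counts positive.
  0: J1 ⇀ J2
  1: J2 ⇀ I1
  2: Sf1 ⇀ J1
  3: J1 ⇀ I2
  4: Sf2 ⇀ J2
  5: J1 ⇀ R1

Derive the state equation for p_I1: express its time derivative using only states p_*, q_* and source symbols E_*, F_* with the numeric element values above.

β2 stroke at Sf1  (source Sf1 imposes f)
β4 stroke at Sf2  (source Sf2 imposes f)
β1 stroke at I1  (I1: I, integral causality)
β0 stroke at J2  (only one effort-in slot at J2)
β3 stroke at I2  (I2 integral (f out))
β5 stroke at J1  (only one effort-in slot at J1)

dp_I1/dt = 3*F_Sf1 + 3*F_Sf2 - 3*p_I1/7 - 3*p_I2/8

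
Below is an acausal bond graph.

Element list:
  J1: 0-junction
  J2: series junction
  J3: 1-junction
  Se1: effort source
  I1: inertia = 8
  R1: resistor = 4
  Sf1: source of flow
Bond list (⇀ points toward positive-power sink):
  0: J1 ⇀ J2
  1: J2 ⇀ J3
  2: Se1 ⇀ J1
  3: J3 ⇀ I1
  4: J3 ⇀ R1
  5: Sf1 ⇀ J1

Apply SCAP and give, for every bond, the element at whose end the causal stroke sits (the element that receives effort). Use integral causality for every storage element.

bond 2 stroke→J1  (Se1: effort source, stroke at far end)
bond 5 stroke→Sf1  (Sf1 (Sf) sets flow on bond)
bond 0 stroke→J2  (J1: bond 2 brought effort, rest push out)
bond 1 stroke→J3  (only one flow-in slot at J2)
bond 3 stroke→I1  (I1 outputs flow p/I1)
bond 4 stroke→J3  (J3 flow already set via bond 3)

bond 0 |J2
bond 1 |J3
bond 2 |J1
bond 3 |I1
bond 4 |J3
bond 5 |Sf1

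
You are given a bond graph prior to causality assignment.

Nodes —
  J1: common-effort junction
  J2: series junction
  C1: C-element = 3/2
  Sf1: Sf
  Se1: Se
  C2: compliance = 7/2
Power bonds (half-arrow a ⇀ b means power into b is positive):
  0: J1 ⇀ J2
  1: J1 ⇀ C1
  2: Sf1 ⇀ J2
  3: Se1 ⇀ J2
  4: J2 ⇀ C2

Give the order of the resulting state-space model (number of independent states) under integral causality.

bond 2 stroke at Sf1  (Sf1 fixes flow; stroke at Sf1)
bond 3 stroke at J2  (Se1 fixes effort; stroke away)
bond 0 stroke at J2  (J2 flow already set via bond 2)
bond 4 stroke at J2  (J2 flow already set via bond 2)
bond 1 stroke at J1  (J1 needs exactly one e-in)

2  (C1, C2 all integral)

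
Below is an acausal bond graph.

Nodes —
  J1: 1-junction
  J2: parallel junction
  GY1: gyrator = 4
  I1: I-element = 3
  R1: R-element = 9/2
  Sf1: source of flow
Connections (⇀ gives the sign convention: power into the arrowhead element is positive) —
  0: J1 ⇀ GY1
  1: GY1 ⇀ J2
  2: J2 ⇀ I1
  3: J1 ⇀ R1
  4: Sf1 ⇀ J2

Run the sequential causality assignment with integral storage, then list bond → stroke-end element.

#4 |Sf1  (source Sf1 imposes f)
#2 |I1  (I1: I, integral causality)
#1 |J2  (only one effort-in slot at J2)
#0 |J1  (GY1 both-in/both-out from 1)
#3 |R1  (only one flow-in slot at J1)

bond 0 stroke at J1
bond 1 stroke at J2
bond 2 stroke at I1
bond 3 stroke at R1
bond 4 stroke at Sf1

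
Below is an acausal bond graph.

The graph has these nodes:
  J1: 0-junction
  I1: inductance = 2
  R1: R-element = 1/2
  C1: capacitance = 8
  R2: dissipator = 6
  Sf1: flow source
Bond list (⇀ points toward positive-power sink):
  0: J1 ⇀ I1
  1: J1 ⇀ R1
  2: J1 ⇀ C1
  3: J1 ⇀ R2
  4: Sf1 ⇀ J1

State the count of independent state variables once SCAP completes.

2  (C1, I1 all integral)

β4 →Sf1  (Sf1: flow source, stroke at near end)
β0 →I1  (prefer integral on I1)
β2 →J1  (C1 integral (e out))
β1 →R1  (J1: bond 2 brought effort, rest push out)
β3 →R2  (0-jn J1 has e-setter on 2)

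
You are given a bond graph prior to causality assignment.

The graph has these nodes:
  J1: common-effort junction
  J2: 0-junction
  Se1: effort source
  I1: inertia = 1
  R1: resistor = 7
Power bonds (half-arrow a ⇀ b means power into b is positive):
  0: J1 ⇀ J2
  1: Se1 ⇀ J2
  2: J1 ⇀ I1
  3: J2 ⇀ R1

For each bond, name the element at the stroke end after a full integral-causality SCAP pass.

bond 1 stroke→J2  (Se1: effort source, stroke at far end)
bond 0 stroke→J1  (J2 effort already set via bond 1)
bond 3 stroke→R1  (J2 effort already set via bond 1)
bond 2 stroke→I1  (0-jn J1 has e-setter on 0)

β0 |J1
β1 |J2
β2 |I1
β3 |R1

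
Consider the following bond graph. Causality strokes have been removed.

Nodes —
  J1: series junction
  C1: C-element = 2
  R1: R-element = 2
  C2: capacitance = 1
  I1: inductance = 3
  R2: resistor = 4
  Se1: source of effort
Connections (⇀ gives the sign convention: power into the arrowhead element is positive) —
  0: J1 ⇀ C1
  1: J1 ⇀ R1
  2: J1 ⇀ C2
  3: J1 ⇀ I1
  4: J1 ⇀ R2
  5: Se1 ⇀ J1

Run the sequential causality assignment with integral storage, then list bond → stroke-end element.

β5 stroke at J1  (Se1 (Se) sets effort on bond)
β0 stroke at J1  (C1 outputs effort q/C1)
β2 stroke at J1  (prefer integral on C2)
β3 stroke at I1  (prefer integral on I1)
β1 stroke at J1  (J1: bond 3 brought flow, rest push out)
β4 stroke at J1  (common-f at J1 fixed by 3)

b0 stroke at J1
b1 stroke at J1
b2 stroke at J1
b3 stroke at I1
b4 stroke at J1
b5 stroke at J1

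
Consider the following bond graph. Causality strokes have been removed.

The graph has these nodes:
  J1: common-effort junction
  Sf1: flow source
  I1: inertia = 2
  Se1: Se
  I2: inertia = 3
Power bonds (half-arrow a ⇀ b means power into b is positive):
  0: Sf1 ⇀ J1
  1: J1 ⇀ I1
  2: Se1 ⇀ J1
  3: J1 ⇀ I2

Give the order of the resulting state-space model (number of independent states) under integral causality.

2  (I1, I2 all integral)

b0 stroke at Sf1  (source Sf1 imposes f)
b2 stroke at J1  (Se1 fixes effort; stroke away)
b1 stroke at I1  (0-jn J1 has e-setter on 2)
b3 stroke at I2  (0-jn J1 has e-setter on 2)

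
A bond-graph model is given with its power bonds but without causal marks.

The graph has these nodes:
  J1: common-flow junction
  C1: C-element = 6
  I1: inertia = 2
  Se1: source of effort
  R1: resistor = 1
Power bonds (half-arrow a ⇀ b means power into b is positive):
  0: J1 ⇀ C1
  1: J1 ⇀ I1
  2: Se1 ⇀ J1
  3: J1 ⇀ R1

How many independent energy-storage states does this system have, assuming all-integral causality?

bond 2 stroke→J1  (source Se1 imposes e)
bond 0 stroke→J1  (prefer integral on C1)
bond 1 stroke→I1  (I1 integral (f out))
bond 3 stroke→J1  (1-jn J1 has f-setter on 1)

2  (C1, I1 all integral)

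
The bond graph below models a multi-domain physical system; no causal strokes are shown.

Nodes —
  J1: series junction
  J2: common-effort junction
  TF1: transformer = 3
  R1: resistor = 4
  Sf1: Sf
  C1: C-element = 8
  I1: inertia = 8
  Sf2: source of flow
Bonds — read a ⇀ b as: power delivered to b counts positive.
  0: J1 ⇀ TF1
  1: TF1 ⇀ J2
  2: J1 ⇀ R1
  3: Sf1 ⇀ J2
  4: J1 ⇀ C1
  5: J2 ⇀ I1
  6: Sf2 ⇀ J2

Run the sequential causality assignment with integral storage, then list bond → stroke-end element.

bond 0 |TF1
bond 1 |J2
bond 2 |J1
bond 3 |Sf1
bond 4 |J1
bond 5 |I1
bond 6 |Sf2

#3 →Sf1  (Sf1: flow source, stroke at near end)
#6 →Sf2  (Sf2 (Sf) sets flow on bond)
#4 →J1  (C1 integral (e out))
#5 →I1  (prefer integral on I1)
#1 →J2  (J2: last free bond brings effort in)
#0 →TF1  (TF1: transformer flips bond 1)
#2 →J1  (J1 flow already set via bond 0)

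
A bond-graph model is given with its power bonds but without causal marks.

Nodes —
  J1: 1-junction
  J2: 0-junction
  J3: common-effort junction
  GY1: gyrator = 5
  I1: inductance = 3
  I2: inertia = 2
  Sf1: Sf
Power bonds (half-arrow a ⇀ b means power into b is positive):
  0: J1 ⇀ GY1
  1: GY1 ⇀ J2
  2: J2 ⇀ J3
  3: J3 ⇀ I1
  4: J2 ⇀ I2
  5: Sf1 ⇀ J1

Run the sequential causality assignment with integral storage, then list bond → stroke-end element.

β5 →Sf1  (Sf1: flow source, stroke at near end)
β0 →J1  (J1: bond 5 brought flow, rest push out)
β1 →J2  (through GY1, causality inverts; strokes same side of GY1)
β2 →J3  (J2: bond 1 brought effort, rest push out)
β4 →I2  (common-e at J2 fixed by 1)
β3 →I1  (J3: bond 2 brought effort, rest push out)

bond 0 stroke at J1
bond 1 stroke at J2
bond 2 stroke at J3
bond 3 stroke at I1
bond 4 stroke at I2
bond 5 stroke at Sf1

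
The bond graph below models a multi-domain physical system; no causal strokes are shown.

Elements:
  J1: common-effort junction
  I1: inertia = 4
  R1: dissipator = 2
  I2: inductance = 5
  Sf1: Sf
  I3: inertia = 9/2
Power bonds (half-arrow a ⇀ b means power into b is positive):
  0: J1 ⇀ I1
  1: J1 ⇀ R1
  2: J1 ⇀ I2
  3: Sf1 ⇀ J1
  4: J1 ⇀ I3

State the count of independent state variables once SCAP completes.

bond 3 stroke at Sf1  (Sf1: flow source, stroke at near end)
bond 0 stroke at I1  (prefer integral on I1)
bond 2 stroke at I2  (prefer integral on I2)
bond 4 stroke at I3  (prefer integral on I3)
bond 1 stroke at J1  (closing 0-jn rule on J1)

3  (I1, I2, I3 all integral)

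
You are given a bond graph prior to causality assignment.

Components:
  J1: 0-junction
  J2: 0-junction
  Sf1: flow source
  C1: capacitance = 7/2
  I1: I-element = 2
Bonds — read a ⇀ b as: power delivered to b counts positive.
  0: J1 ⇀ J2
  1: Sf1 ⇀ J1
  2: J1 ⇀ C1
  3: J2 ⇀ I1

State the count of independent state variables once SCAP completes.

2  (C1, I1 all integral)

b1 stroke→Sf1  (Sf1: flow source, stroke at near end)
b2 stroke→J1  (prefer integral on C1)
b0 stroke→J2  (common-e at J1 fixed by 2)
b3 stroke→I1  (common-e at J2 fixed by 0)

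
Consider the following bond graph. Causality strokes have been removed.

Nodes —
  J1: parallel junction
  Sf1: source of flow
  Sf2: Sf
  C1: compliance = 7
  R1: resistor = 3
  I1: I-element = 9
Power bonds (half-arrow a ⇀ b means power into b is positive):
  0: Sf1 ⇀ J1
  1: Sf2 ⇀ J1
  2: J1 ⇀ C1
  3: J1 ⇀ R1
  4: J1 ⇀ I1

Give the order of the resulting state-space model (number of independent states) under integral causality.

#0 stroke→Sf1  (Sf1 fixes flow; stroke at Sf1)
#1 stroke→Sf2  (source Sf2 imposes f)
#2 stroke→J1  (C1 integral (e out))
#3 stroke→R1  (J1: bond 2 brought effort, rest push out)
#4 stroke→I1  (J1: bond 2 brought effort, rest push out)

2  (C1, I1 all integral)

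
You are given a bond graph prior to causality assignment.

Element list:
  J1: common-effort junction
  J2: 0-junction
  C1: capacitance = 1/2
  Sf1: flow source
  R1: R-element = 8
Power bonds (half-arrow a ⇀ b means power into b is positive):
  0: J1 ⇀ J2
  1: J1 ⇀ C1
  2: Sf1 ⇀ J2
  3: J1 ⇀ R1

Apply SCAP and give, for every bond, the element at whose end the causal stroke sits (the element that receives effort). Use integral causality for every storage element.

#2 stroke at Sf1  (Sf1: flow source, stroke at near end)
#0 stroke at J2  (only one effort-in slot at J2)
#1 stroke at J1  (C1 integral (e out))
#3 stroke at R1  (common-e at J1 fixed by 1)

bond 0 stroke→J2
bond 1 stroke→J1
bond 2 stroke→Sf1
bond 3 stroke→R1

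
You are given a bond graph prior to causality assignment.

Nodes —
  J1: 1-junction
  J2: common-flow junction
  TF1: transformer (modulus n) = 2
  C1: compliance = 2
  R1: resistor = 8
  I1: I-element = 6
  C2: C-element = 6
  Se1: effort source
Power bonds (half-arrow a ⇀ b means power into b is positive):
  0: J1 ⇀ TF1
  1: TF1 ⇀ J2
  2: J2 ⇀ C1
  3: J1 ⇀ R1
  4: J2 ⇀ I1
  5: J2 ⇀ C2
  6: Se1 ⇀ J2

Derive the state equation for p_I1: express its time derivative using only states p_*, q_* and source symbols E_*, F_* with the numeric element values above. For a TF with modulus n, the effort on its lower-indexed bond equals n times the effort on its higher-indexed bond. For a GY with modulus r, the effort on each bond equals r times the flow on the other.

β6 stroke→J2  (Se1 (Se) sets effort on bond)
β2 stroke→J2  (C1 integral (e out))
β4 stroke→I1  (I1 integral (f out))
β1 stroke→J2  (J2: bond 4 brought flow, rest push out)
β5 stroke→J2  (J2: bond 4 brought flow, rest push out)
β0 stroke→TF1  (TF TF1: opposite of bond 1)
β3 stroke→J1  (J1: bond 0 brought flow, rest push out)

dp_I1/dt = E_Se1 - p_I1/3 - q_C1/2 - q_C2/6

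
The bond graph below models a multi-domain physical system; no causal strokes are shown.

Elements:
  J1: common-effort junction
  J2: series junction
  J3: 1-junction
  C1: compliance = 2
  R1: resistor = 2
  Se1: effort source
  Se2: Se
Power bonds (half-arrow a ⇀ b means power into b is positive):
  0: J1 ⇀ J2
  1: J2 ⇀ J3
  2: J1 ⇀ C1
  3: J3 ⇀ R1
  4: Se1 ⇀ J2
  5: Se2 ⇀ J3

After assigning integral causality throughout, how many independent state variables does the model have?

#4 stroke→J2  (Se1 fixes effort; stroke away)
#5 stroke→J3  (Se2: effort source, stroke at far end)
#2 stroke→J1  (C1 outputs effort q/C1)
#0 stroke→J2  (common-e at J1 fixed by 2)
#1 stroke→J3  (only one flow-in slot at J2)
#3 stroke→R1  (closing 1-jn rule on J3)

1  (C1 all integral)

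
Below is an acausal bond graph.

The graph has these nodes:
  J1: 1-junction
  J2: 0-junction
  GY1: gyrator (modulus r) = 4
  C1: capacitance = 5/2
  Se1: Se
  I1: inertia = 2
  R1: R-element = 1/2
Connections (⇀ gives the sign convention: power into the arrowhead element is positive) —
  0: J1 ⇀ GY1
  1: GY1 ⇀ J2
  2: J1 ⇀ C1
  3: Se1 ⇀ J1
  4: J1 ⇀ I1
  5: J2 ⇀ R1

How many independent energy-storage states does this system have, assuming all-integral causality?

b3 stroke at J1  (Se1 (Se) sets effort on bond)
b2 stroke at J1  (prefer integral on C1)
b4 stroke at I1  (I1: I, integral causality)
b0 stroke at J1  (1-jn J1 has f-setter on 4)
b1 stroke at J2  (GY1: gyrator matches bond 0)
b5 stroke at R1  (J2 effort already set via bond 1)

2  (C1, I1 all integral)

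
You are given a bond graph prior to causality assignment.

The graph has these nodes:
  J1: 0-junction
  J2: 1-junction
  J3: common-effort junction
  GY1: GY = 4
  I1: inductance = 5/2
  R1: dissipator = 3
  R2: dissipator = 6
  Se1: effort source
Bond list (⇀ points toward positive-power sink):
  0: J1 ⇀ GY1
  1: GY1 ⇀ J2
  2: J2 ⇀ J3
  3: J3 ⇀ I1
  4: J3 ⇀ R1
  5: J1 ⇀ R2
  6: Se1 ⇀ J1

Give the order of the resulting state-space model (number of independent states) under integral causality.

1  (I1 all integral)

β6 stroke at J1  (Se1: effort source, stroke at far end)
β0 stroke at GY1  (common-e at J1 fixed by 6)
β5 stroke at R2  (common-e at J1 fixed by 6)
β1 stroke at GY1  (GY1: gyrator matches bond 0)
β2 stroke at J2  (J2: bond 1 brought flow, rest push out)
β3 stroke at I1  (I1: I, integral causality)
β4 stroke at J3  (closing 0-jn rule on J3)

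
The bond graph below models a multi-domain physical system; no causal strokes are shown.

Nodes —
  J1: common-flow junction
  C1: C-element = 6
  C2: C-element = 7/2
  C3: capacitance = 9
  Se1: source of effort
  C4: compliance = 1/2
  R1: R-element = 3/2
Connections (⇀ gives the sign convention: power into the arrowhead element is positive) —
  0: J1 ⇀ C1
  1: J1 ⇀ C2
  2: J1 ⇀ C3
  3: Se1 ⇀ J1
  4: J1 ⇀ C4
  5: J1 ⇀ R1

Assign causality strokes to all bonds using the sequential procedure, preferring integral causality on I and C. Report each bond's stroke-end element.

bond 0 →J1
bond 1 →J1
bond 2 →J1
bond 3 →J1
bond 4 →J1
bond 5 →R1

b3 |J1  (Se1 fixes effort; stroke away)
b0 |J1  (C1 integral (e out))
b1 |J1  (C2 integral (e out))
b2 |J1  (C3 integral (e out))
b4 |J1  (C4: C, integral causality)
b5 |R1  (closing 1-jn rule on J1)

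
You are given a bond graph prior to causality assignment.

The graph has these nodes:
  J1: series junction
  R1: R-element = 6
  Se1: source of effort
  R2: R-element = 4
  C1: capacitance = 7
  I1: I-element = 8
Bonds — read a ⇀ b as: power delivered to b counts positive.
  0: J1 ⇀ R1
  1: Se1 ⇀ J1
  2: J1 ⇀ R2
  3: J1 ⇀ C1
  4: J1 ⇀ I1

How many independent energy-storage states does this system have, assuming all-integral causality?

b1 stroke at J1  (Se1 fixes effort; stroke away)
b3 stroke at J1  (C1: C, integral causality)
b4 stroke at I1  (I1: I, integral causality)
b0 stroke at J1  (J1 flow already set via bond 4)
b2 stroke at J1  (1-jn J1 has f-setter on 4)

2  (C1, I1 all integral)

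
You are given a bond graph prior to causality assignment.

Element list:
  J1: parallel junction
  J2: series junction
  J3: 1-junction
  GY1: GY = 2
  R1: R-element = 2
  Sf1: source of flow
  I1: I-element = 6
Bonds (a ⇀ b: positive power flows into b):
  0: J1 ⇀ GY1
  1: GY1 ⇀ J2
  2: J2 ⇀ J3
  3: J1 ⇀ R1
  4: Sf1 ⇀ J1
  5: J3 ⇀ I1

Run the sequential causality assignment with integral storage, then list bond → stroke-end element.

β0 |J1
β1 |J2
β2 |J3
β3 |R1
β4 |Sf1
β5 |I1

#4 →Sf1  (Sf1 (Sf) sets flow on bond)
#5 →I1  (prefer integral on I1)
#2 →J3  (J3 flow already set via bond 5)
#1 →J2  (common-f at J2 fixed by 2)
#0 →J1  (GY1: gyrator matches bond 1)
#3 →R1  (common-e at J1 fixed by 0)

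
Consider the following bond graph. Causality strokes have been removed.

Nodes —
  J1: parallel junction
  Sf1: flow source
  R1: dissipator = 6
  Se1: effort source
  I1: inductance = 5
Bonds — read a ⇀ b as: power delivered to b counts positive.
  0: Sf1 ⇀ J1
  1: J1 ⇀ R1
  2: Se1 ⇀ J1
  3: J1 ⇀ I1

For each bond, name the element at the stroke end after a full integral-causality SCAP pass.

#0 stroke at Sf1  (source Sf1 imposes f)
#2 stroke at J1  (Se1: effort source, stroke at far end)
#1 stroke at R1  (J1: bond 2 brought effort, rest push out)
#3 stroke at I1  (J1: bond 2 brought effort, rest push out)

b0 →Sf1
b1 →R1
b2 →J1
b3 →I1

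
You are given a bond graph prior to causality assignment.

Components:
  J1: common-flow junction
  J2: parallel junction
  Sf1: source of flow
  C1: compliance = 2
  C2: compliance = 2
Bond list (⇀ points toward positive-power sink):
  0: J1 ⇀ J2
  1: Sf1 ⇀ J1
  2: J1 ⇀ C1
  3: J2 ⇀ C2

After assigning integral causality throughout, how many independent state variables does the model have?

b1 |Sf1  (source Sf1 imposes f)
b0 |J1  (J1: bond 1 brought flow, rest push out)
b2 |J1  (J1: bond 1 brought flow, rest push out)
b3 |J2  (only one effort-in slot at J2)

2  (C1, C2 all integral)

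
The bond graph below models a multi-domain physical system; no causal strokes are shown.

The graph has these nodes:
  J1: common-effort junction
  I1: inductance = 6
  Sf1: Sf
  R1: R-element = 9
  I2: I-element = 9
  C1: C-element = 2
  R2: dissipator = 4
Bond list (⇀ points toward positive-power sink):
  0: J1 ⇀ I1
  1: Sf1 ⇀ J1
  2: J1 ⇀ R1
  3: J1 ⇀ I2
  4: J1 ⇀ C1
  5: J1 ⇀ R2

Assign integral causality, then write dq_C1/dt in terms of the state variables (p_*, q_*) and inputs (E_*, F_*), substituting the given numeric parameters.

dq_C1/dt = F_Sf1 - p_I1/6 - p_I2/9 - 13*q_C1/72

b1 stroke→Sf1  (Sf1 fixes flow; stroke at Sf1)
b0 stroke→I1  (I1 outputs flow p/I1)
b3 stroke→I2  (I2 integral (f out))
b4 stroke→J1  (C1: C, integral causality)
b2 stroke→R1  (common-e at J1 fixed by 4)
b5 stroke→R2  (0-jn J1 has e-setter on 4)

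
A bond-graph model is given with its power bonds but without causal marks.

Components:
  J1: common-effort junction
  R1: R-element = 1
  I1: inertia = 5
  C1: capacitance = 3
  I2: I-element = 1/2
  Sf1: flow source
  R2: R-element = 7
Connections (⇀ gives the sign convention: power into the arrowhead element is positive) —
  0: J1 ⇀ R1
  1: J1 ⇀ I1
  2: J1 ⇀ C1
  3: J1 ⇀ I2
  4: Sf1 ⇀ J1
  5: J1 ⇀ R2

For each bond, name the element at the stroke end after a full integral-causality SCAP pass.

β0 stroke→R1
β1 stroke→I1
β2 stroke→J1
β3 stroke→I2
β4 stroke→Sf1
β5 stroke→R2

#4 stroke at Sf1  (source Sf1 imposes f)
#1 stroke at I1  (I1: I, integral causality)
#2 stroke at J1  (C1 outputs effort q/C1)
#0 stroke at R1  (common-e at J1 fixed by 2)
#3 stroke at I2  (0-jn J1 has e-setter on 2)
#5 stroke at R2  (0-jn J1 has e-setter on 2)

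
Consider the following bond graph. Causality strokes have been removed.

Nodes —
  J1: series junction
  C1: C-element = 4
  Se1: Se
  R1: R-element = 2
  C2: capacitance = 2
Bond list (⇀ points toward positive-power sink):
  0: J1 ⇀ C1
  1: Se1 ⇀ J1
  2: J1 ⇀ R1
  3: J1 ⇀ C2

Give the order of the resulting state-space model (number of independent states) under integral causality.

β1 |J1  (Se1 fixes effort; stroke away)
β0 |J1  (prefer integral on C1)
β3 |J1  (C2 integral (e out))
β2 |R1  (J1 needs exactly one f-in)

2  (C1, C2 all integral)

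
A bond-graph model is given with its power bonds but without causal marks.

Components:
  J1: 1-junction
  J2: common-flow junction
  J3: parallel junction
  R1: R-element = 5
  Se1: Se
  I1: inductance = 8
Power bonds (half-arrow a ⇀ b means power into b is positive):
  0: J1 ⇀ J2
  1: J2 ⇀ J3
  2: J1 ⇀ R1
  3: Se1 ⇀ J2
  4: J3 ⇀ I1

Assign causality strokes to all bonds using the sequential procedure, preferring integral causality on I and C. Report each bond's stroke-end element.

bond 0 stroke at J2
bond 1 stroke at J3
bond 2 stroke at J1
bond 3 stroke at J2
bond 4 stroke at I1

β3 |J2  (Se1 (Se) sets effort on bond)
β4 |I1  (I1: I, integral causality)
β1 |J3  (closing 0-jn rule on J3)
β0 |J2  (1-jn J2 has f-setter on 1)
β2 |J1  (common-f at J1 fixed by 0)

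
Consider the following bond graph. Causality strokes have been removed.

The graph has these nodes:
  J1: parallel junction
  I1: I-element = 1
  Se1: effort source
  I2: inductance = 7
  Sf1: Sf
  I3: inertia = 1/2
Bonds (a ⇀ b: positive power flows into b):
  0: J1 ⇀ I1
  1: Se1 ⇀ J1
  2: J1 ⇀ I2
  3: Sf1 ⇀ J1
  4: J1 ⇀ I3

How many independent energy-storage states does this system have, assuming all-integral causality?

β1 stroke at J1  (Se1 (Se) sets effort on bond)
β3 stroke at Sf1  (source Sf1 imposes f)
β0 stroke at I1  (J1: bond 1 brought effort, rest push out)
β2 stroke at I2  (J1: bond 1 brought effort, rest push out)
β4 stroke at I3  (J1: bond 1 brought effort, rest push out)

3  (I1, I2, I3 all integral)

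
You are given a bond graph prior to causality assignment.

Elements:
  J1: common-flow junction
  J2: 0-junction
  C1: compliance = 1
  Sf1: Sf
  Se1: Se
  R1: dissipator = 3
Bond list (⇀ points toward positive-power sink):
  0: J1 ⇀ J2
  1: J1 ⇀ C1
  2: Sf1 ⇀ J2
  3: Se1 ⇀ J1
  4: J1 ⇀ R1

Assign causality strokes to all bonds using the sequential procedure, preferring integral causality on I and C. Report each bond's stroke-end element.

bond 0 stroke at J2
bond 1 stroke at J1
bond 2 stroke at Sf1
bond 3 stroke at J1
bond 4 stroke at J1

bond 2 →Sf1  (Sf1 fixes flow; stroke at Sf1)
bond 3 →J1  (Se1 fixes effort; stroke away)
bond 0 →J2  (only one effort-in slot at J2)
bond 1 →J1  (J1 flow already set via bond 0)
bond 4 →J1  (1-jn J1 has f-setter on 0)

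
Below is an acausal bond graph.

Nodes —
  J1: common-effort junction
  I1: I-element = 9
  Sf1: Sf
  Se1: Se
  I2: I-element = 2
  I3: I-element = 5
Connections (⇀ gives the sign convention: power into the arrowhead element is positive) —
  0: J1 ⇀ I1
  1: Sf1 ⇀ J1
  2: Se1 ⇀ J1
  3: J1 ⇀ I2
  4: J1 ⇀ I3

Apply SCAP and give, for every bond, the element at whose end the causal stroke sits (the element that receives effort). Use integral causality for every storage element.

β1 |Sf1  (Sf1 fixes flow; stroke at Sf1)
β2 |J1  (source Se1 imposes e)
β0 |I1  (J1 effort already set via bond 2)
β3 |I2  (J1 effort already set via bond 2)
β4 |I3  (J1 effort already set via bond 2)

#0 stroke at I1
#1 stroke at Sf1
#2 stroke at J1
#3 stroke at I2
#4 stroke at I3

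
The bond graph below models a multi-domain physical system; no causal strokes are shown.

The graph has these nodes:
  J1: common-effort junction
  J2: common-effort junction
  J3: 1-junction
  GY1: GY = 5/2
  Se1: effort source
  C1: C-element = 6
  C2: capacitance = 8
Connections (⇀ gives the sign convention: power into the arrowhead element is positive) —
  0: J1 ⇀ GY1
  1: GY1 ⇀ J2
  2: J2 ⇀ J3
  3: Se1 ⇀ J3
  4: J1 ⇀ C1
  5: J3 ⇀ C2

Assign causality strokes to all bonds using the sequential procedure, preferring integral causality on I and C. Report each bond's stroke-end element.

#3 |J3  (Se1: effort source, stroke at far end)
#4 |J1  (C1 outputs effort q/C1)
#0 |GY1  (J1 effort already set via bond 4)
#1 |GY1  (GY1 both-in/both-out from 0)
#2 |J2  (only one effort-in slot at J2)
#5 |J3  (J3: bond 2 brought flow, rest push out)

#0 |GY1
#1 |GY1
#2 |J2
#3 |J3
#4 |J1
#5 |J3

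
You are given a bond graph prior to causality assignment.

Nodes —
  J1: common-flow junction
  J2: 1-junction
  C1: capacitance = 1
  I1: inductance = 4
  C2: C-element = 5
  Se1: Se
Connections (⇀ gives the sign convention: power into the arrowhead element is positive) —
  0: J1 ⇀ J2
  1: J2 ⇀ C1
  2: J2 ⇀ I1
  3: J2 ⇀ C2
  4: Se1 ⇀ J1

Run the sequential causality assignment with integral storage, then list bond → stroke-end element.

b4 →J1  (Se1 (Se) sets effort on bond)
b0 →J2  (J1 needs exactly one f-in)
b1 →J2  (C1 integral (e out))
b2 →I1  (I1 outputs flow p/I1)
b3 →J2  (J2 flow already set via bond 2)

b0 stroke→J2
b1 stroke→J2
b2 stroke→I1
b3 stroke→J2
b4 stroke→J1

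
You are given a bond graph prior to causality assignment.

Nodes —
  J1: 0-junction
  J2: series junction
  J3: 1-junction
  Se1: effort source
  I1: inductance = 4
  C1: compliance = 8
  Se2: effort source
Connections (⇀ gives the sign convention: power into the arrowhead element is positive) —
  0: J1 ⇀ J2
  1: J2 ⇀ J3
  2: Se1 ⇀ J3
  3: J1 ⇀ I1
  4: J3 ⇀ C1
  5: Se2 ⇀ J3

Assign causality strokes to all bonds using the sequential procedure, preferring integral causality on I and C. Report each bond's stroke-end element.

bond 2 stroke→J3  (source Se1 imposes e)
bond 5 stroke→J3  (Se2 (Se) sets effort on bond)
bond 3 stroke→I1  (I1: I, integral causality)
bond 0 stroke→J1  (J1 needs exactly one e-in)
bond 1 stroke→J2  (J2: bond 0 brought flow, rest push out)
bond 4 stroke→J3  (1-jn J3 has f-setter on 1)

b0 stroke→J1
b1 stroke→J2
b2 stroke→J3
b3 stroke→I1
b4 stroke→J3
b5 stroke→J3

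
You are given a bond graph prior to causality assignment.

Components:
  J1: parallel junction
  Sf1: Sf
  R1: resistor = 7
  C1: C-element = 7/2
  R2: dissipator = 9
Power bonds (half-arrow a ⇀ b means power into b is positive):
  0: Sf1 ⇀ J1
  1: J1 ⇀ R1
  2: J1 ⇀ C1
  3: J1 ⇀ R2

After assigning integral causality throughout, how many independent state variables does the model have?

1  (C1 all integral)

#0 |Sf1  (Sf1 (Sf) sets flow on bond)
#2 |J1  (C1 integral (e out))
#1 |R1  (0-jn J1 has e-setter on 2)
#3 |R2  (J1 effort already set via bond 2)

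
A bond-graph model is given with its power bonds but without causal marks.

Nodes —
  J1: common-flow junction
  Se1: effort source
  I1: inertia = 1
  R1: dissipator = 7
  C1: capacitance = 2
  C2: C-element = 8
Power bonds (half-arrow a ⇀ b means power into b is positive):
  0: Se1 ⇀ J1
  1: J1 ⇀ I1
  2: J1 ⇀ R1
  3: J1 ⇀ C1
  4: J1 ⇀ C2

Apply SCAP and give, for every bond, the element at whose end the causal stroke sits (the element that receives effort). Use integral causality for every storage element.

b0 |J1
b1 |I1
b2 |J1
b3 |J1
b4 |J1

#0 stroke at J1  (source Se1 imposes e)
#1 stroke at I1  (I1 integral (f out))
#2 stroke at J1  (common-f at J1 fixed by 1)
#3 stroke at J1  (common-f at J1 fixed by 1)
#4 stroke at J1  (J1 flow already set via bond 1)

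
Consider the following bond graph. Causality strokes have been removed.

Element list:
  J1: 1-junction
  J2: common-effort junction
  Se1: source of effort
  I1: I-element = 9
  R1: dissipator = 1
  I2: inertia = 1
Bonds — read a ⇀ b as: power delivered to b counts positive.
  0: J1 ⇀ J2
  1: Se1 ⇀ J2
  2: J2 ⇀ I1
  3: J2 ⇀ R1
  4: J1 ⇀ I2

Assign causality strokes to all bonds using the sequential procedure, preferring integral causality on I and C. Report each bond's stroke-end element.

b1 stroke at J2  (Se1 (Se) sets effort on bond)
b0 stroke at J1  (J2: bond 1 brought effort, rest push out)
b2 stroke at I1  (J2 effort already set via bond 1)
b3 stroke at R1  (common-e at J2 fixed by 1)
b4 stroke at I2  (J1: last free bond brings flow in)

β0 stroke at J1
β1 stroke at J2
β2 stroke at I1
β3 stroke at R1
β4 stroke at I2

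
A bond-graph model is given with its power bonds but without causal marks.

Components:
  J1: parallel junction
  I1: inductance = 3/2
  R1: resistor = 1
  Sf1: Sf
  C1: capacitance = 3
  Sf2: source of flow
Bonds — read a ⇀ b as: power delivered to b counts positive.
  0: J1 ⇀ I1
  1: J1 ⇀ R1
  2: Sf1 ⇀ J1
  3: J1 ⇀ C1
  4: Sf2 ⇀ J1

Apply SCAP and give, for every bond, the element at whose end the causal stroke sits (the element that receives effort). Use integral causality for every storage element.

β2 |Sf1  (source Sf1 imposes f)
β4 |Sf2  (Sf2: flow source, stroke at near end)
β0 |I1  (I1: I, integral causality)
β3 |J1  (C1 integral (e out))
β1 |R1  (J1 effort already set via bond 3)

b0 stroke at I1
b1 stroke at R1
b2 stroke at Sf1
b3 stroke at J1
b4 stroke at Sf2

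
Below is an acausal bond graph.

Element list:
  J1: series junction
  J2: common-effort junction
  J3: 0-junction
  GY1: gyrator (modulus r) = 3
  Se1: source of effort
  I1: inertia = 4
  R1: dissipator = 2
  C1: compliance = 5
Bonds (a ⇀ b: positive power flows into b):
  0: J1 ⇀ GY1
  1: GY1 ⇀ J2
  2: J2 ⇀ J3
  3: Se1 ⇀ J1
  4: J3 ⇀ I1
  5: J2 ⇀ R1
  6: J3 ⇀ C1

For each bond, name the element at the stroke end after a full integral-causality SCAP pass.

β0 stroke at GY1
β1 stroke at GY1
β2 stroke at J2
β3 stroke at J1
β4 stroke at I1
β5 stroke at R1
β6 stroke at J3

bond 3 stroke→J1  (Se1: effort source, stroke at far end)
bond 0 stroke→GY1  (J1 needs exactly one f-in)
bond 1 stroke→GY1  (GY1: gyrator matches bond 0)
bond 4 stroke→I1  (prefer integral on I1)
bond 6 stroke→J3  (prefer integral on C1)
bond 2 stroke→J2  (J3 effort already set via bond 6)
bond 5 stroke→R1  (common-e at J2 fixed by 2)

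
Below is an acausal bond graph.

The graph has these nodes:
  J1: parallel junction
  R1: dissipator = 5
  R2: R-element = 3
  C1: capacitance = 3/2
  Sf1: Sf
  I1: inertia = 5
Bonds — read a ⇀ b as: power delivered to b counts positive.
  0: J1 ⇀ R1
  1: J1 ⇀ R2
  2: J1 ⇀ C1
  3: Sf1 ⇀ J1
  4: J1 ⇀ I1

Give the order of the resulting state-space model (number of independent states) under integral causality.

2  (C1, I1 all integral)

#3 stroke→Sf1  (source Sf1 imposes f)
#2 stroke→J1  (prefer integral on C1)
#0 stroke→R1  (J1 effort already set via bond 2)
#1 stroke→R2  (0-jn J1 has e-setter on 2)
#4 stroke→I1  (0-jn J1 has e-setter on 2)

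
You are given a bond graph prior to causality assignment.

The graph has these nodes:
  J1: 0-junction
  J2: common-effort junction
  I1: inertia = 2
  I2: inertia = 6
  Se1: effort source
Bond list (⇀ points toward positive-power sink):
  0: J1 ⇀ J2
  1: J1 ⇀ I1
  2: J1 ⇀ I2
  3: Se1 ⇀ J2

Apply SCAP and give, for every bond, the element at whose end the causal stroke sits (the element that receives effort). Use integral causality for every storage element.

β0 stroke→J1
β1 stroke→I1
β2 stroke→I2
β3 stroke→J2

bond 3 stroke at J2  (Se1 fixes effort; stroke away)
bond 0 stroke at J1  (0-jn J2 has e-setter on 3)
bond 1 stroke at I1  (J1 effort already set via bond 0)
bond 2 stroke at I2  (0-jn J1 has e-setter on 0)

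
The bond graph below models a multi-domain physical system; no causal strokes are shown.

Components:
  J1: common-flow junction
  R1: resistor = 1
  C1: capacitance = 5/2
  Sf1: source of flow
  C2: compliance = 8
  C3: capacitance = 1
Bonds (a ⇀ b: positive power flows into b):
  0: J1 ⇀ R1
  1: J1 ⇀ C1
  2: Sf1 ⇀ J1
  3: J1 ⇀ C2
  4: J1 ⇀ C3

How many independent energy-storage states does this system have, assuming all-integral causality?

3  (C1, C2, C3 all integral)

b2 stroke→Sf1  (source Sf1 imposes f)
b0 stroke→J1  (J1: bond 2 brought flow, rest push out)
b1 stroke→J1  (J1: bond 2 brought flow, rest push out)
b3 stroke→J1  (J1 flow already set via bond 2)
b4 stroke→J1  (1-jn J1 has f-setter on 2)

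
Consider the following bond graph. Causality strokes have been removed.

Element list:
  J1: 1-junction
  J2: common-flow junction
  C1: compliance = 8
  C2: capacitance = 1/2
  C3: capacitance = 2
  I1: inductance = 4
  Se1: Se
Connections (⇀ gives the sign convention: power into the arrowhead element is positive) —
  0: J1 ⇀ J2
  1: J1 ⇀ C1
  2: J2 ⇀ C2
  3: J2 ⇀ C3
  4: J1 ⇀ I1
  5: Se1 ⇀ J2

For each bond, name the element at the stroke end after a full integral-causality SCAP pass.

b0 stroke→J1
b1 stroke→J1
b2 stroke→J2
b3 stroke→J2
b4 stroke→I1
b5 stroke→J2

#5 →J2  (Se1 (Se) sets effort on bond)
#1 →J1  (C1: C, integral causality)
#2 →J2  (prefer integral on C2)
#3 →J2  (C3 outputs effort q/C3)
#0 →J1  (only one flow-in slot at J2)
#4 →I1  (only one flow-in slot at J1)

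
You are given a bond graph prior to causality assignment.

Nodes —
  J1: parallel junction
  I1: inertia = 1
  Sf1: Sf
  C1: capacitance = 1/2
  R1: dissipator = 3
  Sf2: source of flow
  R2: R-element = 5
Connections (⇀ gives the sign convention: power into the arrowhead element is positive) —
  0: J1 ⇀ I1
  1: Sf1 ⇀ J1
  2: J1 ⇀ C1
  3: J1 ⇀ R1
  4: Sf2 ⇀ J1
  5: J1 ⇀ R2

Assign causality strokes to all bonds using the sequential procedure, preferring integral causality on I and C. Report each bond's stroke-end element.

bond 0 stroke at I1
bond 1 stroke at Sf1
bond 2 stroke at J1
bond 3 stroke at R1
bond 4 stroke at Sf2
bond 5 stroke at R2

#1 →Sf1  (Sf1: flow source, stroke at near end)
#4 →Sf2  (Sf2: flow source, stroke at near end)
#0 →I1  (prefer integral on I1)
#2 →J1  (prefer integral on C1)
#3 →R1  (common-e at J1 fixed by 2)
#5 →R2  (0-jn J1 has e-setter on 2)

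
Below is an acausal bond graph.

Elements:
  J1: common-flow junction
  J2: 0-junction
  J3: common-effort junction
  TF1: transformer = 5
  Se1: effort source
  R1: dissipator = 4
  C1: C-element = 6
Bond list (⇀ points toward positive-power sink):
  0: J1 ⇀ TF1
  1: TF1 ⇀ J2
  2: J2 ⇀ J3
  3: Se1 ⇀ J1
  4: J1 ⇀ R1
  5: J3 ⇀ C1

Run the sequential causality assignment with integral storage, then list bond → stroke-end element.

β0 |J1
β1 |TF1
β2 |J2
β3 |J1
β4 |R1
β5 |J3

b3 →J1  (Se1 (Se) sets effort on bond)
b5 →J3  (C1 outputs effort q/C1)
b2 →J2  (common-e at J3 fixed by 5)
b1 →TF1  (J2 effort already set via bond 2)
b0 →J1  (through TF1, causality passes straight; one stroke at TF1)
b4 →R1  (J1: last free bond brings flow in)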